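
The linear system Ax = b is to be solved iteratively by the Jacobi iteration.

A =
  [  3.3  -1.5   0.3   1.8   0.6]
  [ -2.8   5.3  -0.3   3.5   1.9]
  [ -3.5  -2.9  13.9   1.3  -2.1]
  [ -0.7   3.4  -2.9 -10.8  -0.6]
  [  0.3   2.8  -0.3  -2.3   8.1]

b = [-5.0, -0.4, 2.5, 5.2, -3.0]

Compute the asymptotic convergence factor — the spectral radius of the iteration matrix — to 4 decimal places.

0.5437

Split A = D + L + U, D = diag(3.3, 5.3, 13.9, -10.8, 8.1).
Jacobi: T = -D⁻¹(L+U), T[4,0] = -(0.3)/(8.1) = -0.0370; T[4,4] = 0.
  T[0,:] = [+0.0000  +0.4545  -0.0909  -0.5455  -0.1818]
  T[1,:] = [+0.5283  +0.0000  +0.0566  -0.6604  -0.3585]
  T[2,:] = [+0.2518  +0.2086  +0.0000  -0.0935  +0.1511]
  T[3,:] = [-0.0648  +0.3148  -0.2685  +0.0000  -0.0556]
  T[4,:] = [-0.0370  -0.3457  +0.0370  +0.2840  +0.0000]
|roots of det(T-λI)|: 0.5437, 0.4582, 0.2299, 0.2299, 0.0246.
ρ = 0.5437; 0.5437 < 1: convergent.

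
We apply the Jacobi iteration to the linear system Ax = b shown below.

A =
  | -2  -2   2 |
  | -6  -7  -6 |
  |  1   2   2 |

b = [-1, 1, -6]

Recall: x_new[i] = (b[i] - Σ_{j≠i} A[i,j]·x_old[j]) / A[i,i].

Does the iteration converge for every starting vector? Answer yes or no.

no

Write A = D+L+U with D = diag(-2, -7, 2).
Jacobi T = -D⁻¹(L+U): T[0,1] = -(-2)/(-2) = -1.0000; T[0,0] = 0.
  T[0,:] = [+0.0000 -1.0000 +1.0000]
  T[1,:] = [-0.8571 +0.0000 -0.8571]
  T[2,:] = [-0.5000 -1.0000 +0.0000]
|eigenvalues of T|: 1.2481, 0.8386, 0.4095.
ρ = 1.2481; 1.2481 > 1: divergent.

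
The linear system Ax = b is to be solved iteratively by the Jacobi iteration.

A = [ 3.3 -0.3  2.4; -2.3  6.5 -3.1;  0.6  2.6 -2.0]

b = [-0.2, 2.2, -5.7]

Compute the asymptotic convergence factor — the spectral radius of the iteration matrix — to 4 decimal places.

0.8914

Diagonal D = diag(3.3, 6.5, -2); L, U strict lower/upper.
T_J = -D⁻¹(L+U): T[2,0] = -(0.6)/(-2) = +0.3000; T[2,2] = 0.
  T[0,:] = [+0.0000 +0.0909 -0.7273]
  T[1,:] = [+0.3538 +0.0000 +0.4769]
  T[2,:] = [+0.3000 +1.3000 +0.0000]
|λ(T)| sorted: 0.8914, 0.6006, 0.6006.
ρ = 0.8914; 0.8914 < 1: convergent.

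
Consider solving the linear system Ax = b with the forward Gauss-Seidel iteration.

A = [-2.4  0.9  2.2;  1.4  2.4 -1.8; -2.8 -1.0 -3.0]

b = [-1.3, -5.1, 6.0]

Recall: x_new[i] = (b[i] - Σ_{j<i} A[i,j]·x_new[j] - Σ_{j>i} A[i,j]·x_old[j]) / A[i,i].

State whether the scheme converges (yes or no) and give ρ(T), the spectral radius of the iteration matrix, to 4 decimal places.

yes, ρ = 0.8297

A = D + L + U where D = diag(-2.4, 2.4, -3).
Gauss-Seidel: T = -(D+L)⁻¹U, row 0 first, T[0,2] = -(2.2)/(-2.4) = +0.9167; later rows by forward substitution.
  T[0,:] = [+0.0000 +0.3750 +0.9167]
  T[1,:] = [+0.0000 -0.2188 +0.2153]
  T[2,:] = [+0.0000 -0.2771 -0.9273]
moduli |λ_i(T)| = 0.8297, 0.3164, 0.0000.
ρ(T) = max|λ| = 0.8297; 0.8297 < 1, so it converges for any x₀.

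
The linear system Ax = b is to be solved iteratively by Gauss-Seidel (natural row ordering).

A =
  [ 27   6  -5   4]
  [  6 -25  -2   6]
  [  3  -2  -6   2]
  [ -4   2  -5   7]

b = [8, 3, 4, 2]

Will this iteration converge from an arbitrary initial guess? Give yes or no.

yes

Let D = diag(27, -25, -6, 7); L, U the strict triangles.
Gauss-Seidel: T = -(D+L)⁻¹U, row 0 first, T[0,1] = -(6)/(27) = -0.2222; later rows by forward substitution.
  T[0,:] = [+0.0000 -0.2222 +0.1852 -0.1481]
  T[1,:] = [+0.0000 -0.0533 -0.0356 +0.2044]
  T[2,:] = [+0.0000 -0.0933 +0.1044 +0.1911]
  T[3,:] = [+0.0000 -0.1784 +0.1906 -0.0066]
eigenvalue magnitudes: 0.1885, 0.1340, 0.1340, 0.0000.
ρ(T) = max|λ| = 0.1885; 0.1885 < 1, so it converges for any x₀.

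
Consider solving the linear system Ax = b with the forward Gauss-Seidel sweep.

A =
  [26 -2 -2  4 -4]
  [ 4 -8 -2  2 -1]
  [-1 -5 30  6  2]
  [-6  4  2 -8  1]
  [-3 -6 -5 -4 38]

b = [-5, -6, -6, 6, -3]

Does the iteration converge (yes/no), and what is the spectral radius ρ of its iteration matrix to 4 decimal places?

Split A = D + L + U, D = diag(26, -8, 30, -8, 38).
Gauss-Seidel: T = -(D+L)⁻¹U, row 0 first, T[0,2] = -(-2)/(26) = +0.0769; later rows by forward substitution.
  T[0,:] = [+0.0000 +0.0769 +0.0769 -0.1538 +0.1538]
  T[1,:] = [+0.0000 +0.0385 -0.2115 +0.1731 -0.0481]
  T[2,:] = [+0.0000 +0.0090 -0.0327 -0.1763 -0.0696]
  T[3,:] = [+0.0000 -0.0362 -0.1716 +0.1579 -0.0318]
  T[4,:] = [+0.0000 +0.0095 -0.0497 +0.0086 -0.0079]
|eigenvalues of T|: 0.2091, 0.1577, 0.0917, 0.0126, 0.0000.
ρ = 0.2091; 0.2091 < 1, so it converges for any x₀.

yes, ρ = 0.2091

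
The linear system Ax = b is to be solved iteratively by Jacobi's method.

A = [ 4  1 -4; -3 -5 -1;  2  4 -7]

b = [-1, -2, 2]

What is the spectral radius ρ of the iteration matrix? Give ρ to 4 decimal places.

Let D = diag(4, -5, -7); L, U the strict triangles.
T_J = -D⁻¹(L+U): T[1,2] = -(-1)/(-5) = -0.2000; T[1,1] = 0.
  T[0,:] = [+0.0000, -0.2500, +1.0000]
  T[1,:] = [-0.6000, +0.0000, -0.2000]
  T[2,:] = [+0.2857, +0.5714, +0.0000]
|λ(T)| sorted: 0.8433, 0.6242, 0.6242.
ρ = 0.8433; 0.8433 < 1: convergent.

0.8433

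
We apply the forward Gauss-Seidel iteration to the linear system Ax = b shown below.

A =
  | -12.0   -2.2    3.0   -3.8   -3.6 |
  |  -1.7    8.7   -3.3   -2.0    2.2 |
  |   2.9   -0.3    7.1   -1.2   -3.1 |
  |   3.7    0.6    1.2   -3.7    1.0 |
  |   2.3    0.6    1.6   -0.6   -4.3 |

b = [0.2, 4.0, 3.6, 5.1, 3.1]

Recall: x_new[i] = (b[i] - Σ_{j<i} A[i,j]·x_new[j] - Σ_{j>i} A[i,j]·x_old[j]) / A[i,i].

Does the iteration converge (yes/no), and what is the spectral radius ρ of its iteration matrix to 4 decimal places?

Write A = D+L+U with D = diag(-12, 8.7, 7.1, -3.7, -4.3).
T_GS = -(D+L)⁻¹U: row 0 first, T[0,4] = -(-3.6)/(-12) = -0.3000; later rows by forward substitution.
  T[0,:] = [+0.0000, -0.1833, +0.2500, -0.3167, -0.3000]
  T[1,:] = [+0.0000, -0.0358, +0.4282, +0.1680, -0.3115]
  T[2,:] = [+0.0000, +0.0734, -0.0840, +0.3055, +0.5460]
  T[3,:] = [+0.0000, -0.1653, +0.2922, -0.1904, +0.0968]
  T[4,:] = [+0.0000, -0.0527, +0.1214, -0.0057, -0.0143]
eigenvalue magnitudes: 0.5800, 0.1829, 0.1829, 0.0875, 0.0000.
spectral radius ρ = 0.5800; 0.5800 < 1: convergent.

yes, ρ = 0.5800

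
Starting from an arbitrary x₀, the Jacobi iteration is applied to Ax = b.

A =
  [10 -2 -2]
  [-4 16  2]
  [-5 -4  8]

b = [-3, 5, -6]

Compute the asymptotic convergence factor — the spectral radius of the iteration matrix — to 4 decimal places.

Let D = diag(10, 16, 8); L, U the strict triangles.
Jacobi T = -D⁻¹(L+U): T[0,2] = -(-2)/(10) = +0.2000; T[0,0] = 0.
  T[0,:] = [+0.0000, +0.2000, +0.2000]
  T[1,:] = [+0.2500, +0.0000, -0.1250]
  T[2,:] = [+0.6250, +0.5000, +0.0000]
eigenvalue magnitudes: 0.3712, 0.2814, 0.0898.
ρ(T) = max|λ| = 0.3712; 0.3712 < 1, so it converges for any x₀.

0.3712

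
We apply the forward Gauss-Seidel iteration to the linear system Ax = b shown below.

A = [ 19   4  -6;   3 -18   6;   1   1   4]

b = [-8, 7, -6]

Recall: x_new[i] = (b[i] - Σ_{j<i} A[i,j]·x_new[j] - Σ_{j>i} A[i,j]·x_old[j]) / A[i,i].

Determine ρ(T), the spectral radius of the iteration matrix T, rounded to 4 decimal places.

0.2745

Let D = diag(19, -18, 4); L, U the strict triangles.
Gauss-Seidel: T = -(D+L)⁻¹U, row 0 first, T[0,1] = -(4)/(19) = -0.2105; later rows by forward substitution.
  T[0,:] = [+0.0000 -0.2105 +0.3158]
  T[1,:] = [+0.0000 -0.0351 +0.3860]
  T[2,:] = [+0.0000 +0.0614 -0.1754]
|roots of det(T-λI)|: 0.2745, 0.0639, 0.0000.
spectral radius ρ = 0.2745; 0.2745 < 1: convergent.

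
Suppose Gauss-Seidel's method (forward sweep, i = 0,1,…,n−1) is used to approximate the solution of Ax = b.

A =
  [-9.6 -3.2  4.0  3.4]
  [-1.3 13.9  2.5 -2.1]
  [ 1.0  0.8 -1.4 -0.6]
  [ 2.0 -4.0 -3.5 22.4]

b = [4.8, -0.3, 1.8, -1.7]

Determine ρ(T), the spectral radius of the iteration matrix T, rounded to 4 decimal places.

Let D = diag(-9.6, 13.9, -1.4, 22.4); L, U the strict triangles.
Gauss-Seidel: T = -(D+L)⁻¹U, row 0 first, T[0,3] = -(3.4)/(-9.6) = +0.3542; later rows by forward substitution.
  T[0,:] = [+0.0000, -0.3333, +0.4167, +0.3542]
  T[1,:] = [+0.0000, -0.0312, -0.1409, +0.1842]
  T[2,:] = [+0.0000, -0.2559, +0.2171, -0.0703]
  T[3,:] = [+0.0000, -0.0158, -0.0284, -0.0097]
moduli |λ_i(T)| = 0.3299, 0.0834, 0.0834, 0.0000.
ρ(T) = max|λ| = 0.3299; 0.3299 < 1 ⇒ converges.

0.3299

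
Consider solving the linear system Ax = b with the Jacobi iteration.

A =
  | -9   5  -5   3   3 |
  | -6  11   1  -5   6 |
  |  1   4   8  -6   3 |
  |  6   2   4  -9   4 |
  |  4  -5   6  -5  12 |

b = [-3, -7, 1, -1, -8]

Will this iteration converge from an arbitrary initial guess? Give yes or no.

Let D = diag(-9, 11, 8, -9, 12); L, U the strict triangles.
Jacobi: T = -D⁻¹(L+U), T[0,4] = -(3)/(-9) = +0.3333; T[0,0] = 0.
  T[0,:] = [+0.0000 +0.5556 -0.5556 +0.3333 +0.3333]
  T[1,:] = [+0.5455 +0.0000 -0.0909 +0.4545 -0.5455]
  T[2,:] = [-0.1250 -0.5000 +0.0000 +0.7500 -0.3750]
  T[3,:] = [+0.6667 +0.2222 +0.4444 +0.0000 +0.4444]
  T[4,:] = [-0.3333 +0.4167 -0.5000 +0.4167 +0.0000]
|roots of det(T-λI)|: 1.1874, 0.9454, 0.4811, 0.4329, 0.4329.
ρ = 1.1874; 1.1874 > 1: divergent.

no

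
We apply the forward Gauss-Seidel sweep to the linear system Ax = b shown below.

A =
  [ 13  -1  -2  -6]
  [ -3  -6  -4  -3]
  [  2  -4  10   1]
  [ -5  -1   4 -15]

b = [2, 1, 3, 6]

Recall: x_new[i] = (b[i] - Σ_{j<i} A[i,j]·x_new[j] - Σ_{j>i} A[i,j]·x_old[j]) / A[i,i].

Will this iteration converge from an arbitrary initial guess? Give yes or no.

yes

Let D = diag(13, -6, 10, -15); L, U the strict triangles.
GS T = -(D+L)⁻¹U: row 0 first, T[0,2] = -(-2)/(13) = +0.1538; later rows by forward substitution.
  T[0,:] = [+0.0000  +0.0769  +0.1538  +0.4615]
  T[1,:] = [+0.0000  -0.0385  -0.7436  -0.7308]
  T[2,:] = [+0.0000  -0.0308  -0.3282  -0.4846]
  T[3,:] = [+0.0000  -0.0313  -0.0892  -0.2344]
eigenvalue magnitudes: 0.5897, 0.0538, 0.0538, 0.0000.
spectral radius ρ = 0.5897; 0.5897 < 1: convergent.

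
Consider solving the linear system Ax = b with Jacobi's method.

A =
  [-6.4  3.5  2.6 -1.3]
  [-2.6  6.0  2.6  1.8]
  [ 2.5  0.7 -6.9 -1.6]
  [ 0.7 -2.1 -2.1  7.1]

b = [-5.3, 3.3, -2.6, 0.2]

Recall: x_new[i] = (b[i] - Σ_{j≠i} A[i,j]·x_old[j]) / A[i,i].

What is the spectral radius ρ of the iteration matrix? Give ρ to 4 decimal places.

Write A = D+L+U with D = diag(-6.4, 6, -6.9, 7.1).
Jacobi T = -D⁻¹(L+U): T[0,3] = -(-1.3)/(-6.4) = -0.2031; T[0,0] = 0.
  T[0,:] = [+0.0000  +0.5469  +0.4062  -0.2031]
  T[1,:] = [+0.4333  +0.0000  -0.4333  -0.3000]
  T[2,:] = [+0.3623  +0.1014  +0.0000  -0.2319]
  T[3,:] = [-0.0986  +0.2958  +0.2958  +0.0000]
|λ(T)| sorted: 0.5770, 0.3198, 0.3198, 0.0531.
spectral radius ρ = 0.5770; 0.5770 < 1, so it converges for any x₀.

0.5770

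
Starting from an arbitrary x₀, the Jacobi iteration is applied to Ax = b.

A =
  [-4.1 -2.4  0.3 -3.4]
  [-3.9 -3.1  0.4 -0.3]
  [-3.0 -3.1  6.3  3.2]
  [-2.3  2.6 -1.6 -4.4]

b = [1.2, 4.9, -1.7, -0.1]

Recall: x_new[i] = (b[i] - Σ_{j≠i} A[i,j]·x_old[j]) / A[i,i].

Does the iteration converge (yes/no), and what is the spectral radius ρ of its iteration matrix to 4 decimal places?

Write A = D+L+U with D = diag(-4.1, -3.1, 6.3, -4.4).
T_J = -D⁻¹(L+U): T[2,0] = -(-3)/(6.3) = +0.4762; T[2,2] = 0.
  T[0,:] = [+0.0000, -0.5854, +0.0732, -0.8293]
  T[1,:] = [-1.2581, +0.0000, +0.1290, -0.0968]
  T[2,:] = [+0.4762, +0.4921, +0.0000, -0.5079]
  T[3,:] = [-0.5227, +0.5909, -0.3636, +0.0000]
|λ(T)| sorted: 1.2922, 0.9185, 0.9185, 0.3474.
ρ(T) = max|λ| = 1.2922; 1.2922 > 1: divergent.

no, ρ = 1.2922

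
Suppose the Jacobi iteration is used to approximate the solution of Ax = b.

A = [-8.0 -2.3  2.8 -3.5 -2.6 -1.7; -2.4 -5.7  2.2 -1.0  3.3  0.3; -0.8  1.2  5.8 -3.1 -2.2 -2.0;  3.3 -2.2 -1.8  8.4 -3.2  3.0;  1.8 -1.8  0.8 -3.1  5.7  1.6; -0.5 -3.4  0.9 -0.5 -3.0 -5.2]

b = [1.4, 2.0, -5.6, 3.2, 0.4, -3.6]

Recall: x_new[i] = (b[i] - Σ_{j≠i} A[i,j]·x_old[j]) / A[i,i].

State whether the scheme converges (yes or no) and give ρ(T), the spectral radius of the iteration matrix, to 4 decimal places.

A = D + L + U where D = diag(-8, -5.7, 5.8, 8.4, 5.7, -5.2).
T_J = -D⁻¹(L+U): T[5,1] = -(-3.4)/(-5.2) = -0.6538; T[5,5] = 0.
  T[0,:] = [+0.0000  -0.2875  +0.3500  -0.4375  -0.3250  -0.2125]
  T[1,:] = [-0.4211  +0.0000  +0.3860  -0.1754  +0.5789  +0.0526]
  T[2,:] = [+0.1379  -0.2069  +0.0000  +0.5345  +0.3793  +0.3448]
  T[3,:] = [-0.3929  +0.2619  +0.2143  +0.0000  +0.3810  -0.3571]
  T[4,:] = [-0.3158  +0.3158  -0.1404  +0.5439  +0.0000  -0.2807]
  T[5,:] = [-0.0962  -0.6538  +0.1731  -0.0962  -0.5769  +0.0000]
moduli |λ_i(T)| = 1.1342, 0.8980, 0.3489, 0.3489, 0.3202, 0.2257.
spectral radius ρ = 1.1342; 1.1342 > 1, so it fails to converge.

no, ρ = 1.1342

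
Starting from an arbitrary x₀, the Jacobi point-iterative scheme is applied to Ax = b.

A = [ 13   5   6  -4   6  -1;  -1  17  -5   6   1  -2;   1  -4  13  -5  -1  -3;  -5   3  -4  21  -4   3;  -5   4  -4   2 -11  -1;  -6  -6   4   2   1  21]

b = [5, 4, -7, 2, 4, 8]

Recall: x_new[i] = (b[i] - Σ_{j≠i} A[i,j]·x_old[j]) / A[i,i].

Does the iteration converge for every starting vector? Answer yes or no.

Diagonal D = diag(13, 17, 13, 21, -11, 21); L, U strict lower/upper.
Jacobi: T = -D⁻¹(L+U), T[0,4] = -(6)/(13) = -0.4615; T[0,0] = 0.
  T[0,:] = [+0.0000, -0.3846, -0.4615, +0.3077, -0.4615, +0.0769]
  T[1,:] = [+0.0588, +0.0000, +0.2941, -0.3529, -0.0588, +0.1176]
  T[2,:] = [-0.0769, +0.3077, +0.0000, +0.3846, +0.0769, +0.2308]
  T[3,:] = [+0.2381, -0.1429, +0.1905, +0.0000, +0.1905, -0.1429]
  T[4,:] = [-0.4545, +0.3636, -0.3636, +0.1818, +0.0000, -0.0909]
  T[5,:] = [+0.2857, +0.2857, -0.1905, -0.0952, -0.0476, +0.0000]
eigenvalue magnitudes: 0.8351, 0.5227, 0.5227, 0.2393, 0.2393, 0.1261.
spectral radius ρ = 0.8351; 0.8351 < 1 ⇒ converges.

yes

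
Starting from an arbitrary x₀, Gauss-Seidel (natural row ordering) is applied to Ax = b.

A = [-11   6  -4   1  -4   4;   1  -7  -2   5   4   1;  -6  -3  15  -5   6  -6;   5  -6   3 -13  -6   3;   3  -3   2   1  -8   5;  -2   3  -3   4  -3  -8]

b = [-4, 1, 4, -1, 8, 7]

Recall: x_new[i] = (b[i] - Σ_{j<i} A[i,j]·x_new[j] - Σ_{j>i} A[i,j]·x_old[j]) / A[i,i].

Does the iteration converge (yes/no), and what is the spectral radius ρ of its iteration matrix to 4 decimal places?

no, ρ = 1.3101

A = D + L + U where D = diag(-11, -7, 15, -13, -8, -8).
Gauss-Seidel: T = -(D+L)⁻¹U, row 0 first, T[0,2] = -(-4)/(-11) = -0.3636; later rows by forward substitution.
  T[0,:] = [+0.0000  +0.5455  -0.3636  +0.0909  -0.3636  +0.3636]
  T[1,:] = [+0.0000  +0.0779  -0.3377  +0.7273  +0.5195  +0.1948]
  T[2,:] = [+0.0000  +0.2338  -0.2130  +0.5152  -0.4416  +0.5844]
  T[3,:] = [+0.0000  +0.2278  -0.0332  -0.1818  -0.9431  +0.4156]
  T[4,:] = [+0.0000  +0.2622  -0.0671  -0.1326  -0.5594  +0.8864]
  T[5,:] = [+0.0000  -0.1793  +0.0527  +0.0156  +0.1896  -0.3616]
|eigenvalues of T|: 1.3101, 0.3047, 0.3047, 0.1755, 0.1755, 0.0000.
ρ = 1.3101; 1.3101 > 1 ⇒ diverges.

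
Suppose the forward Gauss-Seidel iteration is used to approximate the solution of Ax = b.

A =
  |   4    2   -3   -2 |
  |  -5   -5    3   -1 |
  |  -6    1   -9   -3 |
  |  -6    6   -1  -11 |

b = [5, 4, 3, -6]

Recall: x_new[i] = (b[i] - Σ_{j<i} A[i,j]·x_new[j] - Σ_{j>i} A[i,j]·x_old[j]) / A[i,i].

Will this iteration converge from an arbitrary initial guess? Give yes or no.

Split A = D + L + U, D = diag(4, -5, -9, -11).
GS T = -(D+L)⁻¹U: row 0 first, T[0,1] = -(2)/(4) = -0.5000; later rows by forward substitution.
  T[0,:] = [+0.0000, -0.5000, +0.7500, +0.5000]
  T[1,:] = [+0.0000, +0.5000, -0.1500, -0.7000]
  T[2,:] = [+0.0000, +0.3889, -0.5167, -0.7444]
  T[3,:] = [+0.0000, +0.5101, -0.4439, -0.5869]
|eigenvalues of T|: 0.8654, 0.2511, 0.2511, 0.0000.
ρ = 0.8654; 0.8654 < 1, so it converges for any x₀.

yes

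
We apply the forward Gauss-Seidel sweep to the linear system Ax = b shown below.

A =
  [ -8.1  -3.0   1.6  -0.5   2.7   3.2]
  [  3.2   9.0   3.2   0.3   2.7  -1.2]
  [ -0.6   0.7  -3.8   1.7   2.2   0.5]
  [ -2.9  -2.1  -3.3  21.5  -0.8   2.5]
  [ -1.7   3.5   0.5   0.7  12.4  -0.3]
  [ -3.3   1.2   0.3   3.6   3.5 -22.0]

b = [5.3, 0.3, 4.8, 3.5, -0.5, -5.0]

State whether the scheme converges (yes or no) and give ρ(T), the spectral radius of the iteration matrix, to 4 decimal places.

Split A = D + L + U, D = diag(-8.1, 9, -3.8, 21.5, 12.4, -22).
GS T = -(D+L)⁻¹U: row 0 first, T[0,2] = -(1.6)/(-8.1) = +0.1975; later rows by forward substitution.
  T[0,:] = [+0.0000 -0.3704 +0.1975 -0.0617 +0.3333 +0.3951]
  T[1,:] = [+0.0000 +0.1317 -0.4258 -0.0114 -0.4185 -0.0071]
  T[2,:] = [+0.0000 +0.0827 -0.1096 +0.4550 +0.4492 +0.0679]
  T[3,:] = [+0.0000 -0.0244 -0.0318 +0.0604 +0.1102 -0.0533]
  T[4,:] = [+0.0000 -0.0899 +0.1535 -0.0270 +0.1395 +0.0806]
  T[5,:] = [+0.0000 +0.0456 -0.0351 +0.0204 -0.0265 -0.0546]
moduli |λ_i(T)| = 0.4391, 0.2096, 0.2096, 0.0733, 0.0056, 0.0000.
ρ(T) = max|λ| = 0.4391; 0.4391 < 1 ⇒ converges.

yes, ρ = 0.4391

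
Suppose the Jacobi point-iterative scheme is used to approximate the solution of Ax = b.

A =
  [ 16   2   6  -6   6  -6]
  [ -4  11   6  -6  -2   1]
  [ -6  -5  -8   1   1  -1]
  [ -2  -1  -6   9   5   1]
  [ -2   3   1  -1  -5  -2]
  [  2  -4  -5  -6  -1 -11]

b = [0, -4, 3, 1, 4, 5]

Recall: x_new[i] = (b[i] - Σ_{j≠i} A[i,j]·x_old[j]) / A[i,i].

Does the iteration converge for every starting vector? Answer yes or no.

Let D = diag(16, 11, -8, 9, -5, -11); L, U the strict triangles.
T_J = -D⁻¹(L+U): T[2,3] = -(1)/(-8) = +0.1250; T[2,2] = 0.
  T[0,:] = [+0.0000, -0.1250, -0.3750, +0.3750, -0.3750, +0.3750]
  T[1,:] = [+0.3636, +0.0000, -0.5455, +0.5455, +0.1818, -0.0909]
  T[2,:] = [-0.7500, -0.6250, +0.0000, +0.1250, +0.1250, -0.1250]
  T[3,:] = [+0.2222, +0.1111, +0.6667, +0.0000, -0.5556, -0.1111]
  T[4,:] = [-0.4000, +0.6000, +0.2000, -0.2000, +0.0000, -0.4000]
  T[5,:] = [+0.1818, -0.3636, -0.4545, -0.5455, -0.0909, +0.0000]
|roots of det(T-λI)|: 1.1676, 0.9346, 0.8130, 0.8130, 0.5274, 0.4643.
spectral radius ρ = 1.1676; 1.1676 > 1: divergent.

no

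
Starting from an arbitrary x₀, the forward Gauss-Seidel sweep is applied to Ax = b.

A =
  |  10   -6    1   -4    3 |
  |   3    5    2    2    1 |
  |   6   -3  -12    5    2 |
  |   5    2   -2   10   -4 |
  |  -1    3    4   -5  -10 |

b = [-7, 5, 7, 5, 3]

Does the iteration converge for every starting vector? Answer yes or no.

yes

Split A = D + L + U, D = diag(10, 5, -12, 10, -10).
Gauss-Seidel: T = -(D+L)⁻¹U, row 0 first, T[0,4] = -(3)/(10) = -0.3000; later rows by forward substitution.
  T[0,:] = [+0.0000, +0.6000, -0.1000, +0.4000, -0.3000]
  T[1,:] = [+0.0000, -0.3600, -0.3400, -0.6400, -0.0200]
  T[2,:] = [+0.0000, +0.3900, +0.0350, +0.7767, +0.0217]
  T[3,:] = [+0.0000, -0.1500, +0.1250, +0.0833, +0.5583]
  T[4,:] = [+0.0000, +0.0630, -0.1405, +0.0370, -0.2465]
|λ(T)| sorted: 0.6054, 0.2055, 0.1793, 0.1793, 0.0000.
spectral radius ρ = 0.6054; 0.6054 < 1: convergent.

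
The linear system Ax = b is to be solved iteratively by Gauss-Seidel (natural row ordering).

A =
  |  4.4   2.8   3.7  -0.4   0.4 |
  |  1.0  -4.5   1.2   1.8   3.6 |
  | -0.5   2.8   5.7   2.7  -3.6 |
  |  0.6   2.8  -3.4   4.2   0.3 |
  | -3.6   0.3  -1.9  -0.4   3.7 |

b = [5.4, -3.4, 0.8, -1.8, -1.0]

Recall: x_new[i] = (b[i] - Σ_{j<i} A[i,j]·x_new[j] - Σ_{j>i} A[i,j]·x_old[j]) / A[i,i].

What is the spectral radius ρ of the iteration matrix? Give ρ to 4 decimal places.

1.1552

Diagonal D = diag(4.4, -4.5, 5.7, 4.2, 3.7); L, U strict lower/upper.
Gauss-Seidel: T = -(D+L)⁻¹U, row 0 first, T[0,1] = -(2.8)/(4.4) = -0.6364; later rows by forward substitution.
  T[0,:] = [+0.0000  -0.6364  -0.8409  +0.0909  -0.0909]
  T[1,:] = [+0.0000  -0.1414  +0.0798  +0.4202  +0.7798]
  T[2,:] = [+0.0000  +0.0136  -0.1130  -0.6721  +0.2405]
  T[3,:] = [+0.0000  +0.1962  -0.0245  -0.8372  -0.3836]
  T[4,:] = [+0.0000  -0.5795  -0.8853  -0.3813  -0.0696]
|eigenvalues of T|: 1.1552, 0.8465, 0.8465, 0.0067, 0.0000.
ρ = 1.1552; 1.1552 > 1, so it fails to converge.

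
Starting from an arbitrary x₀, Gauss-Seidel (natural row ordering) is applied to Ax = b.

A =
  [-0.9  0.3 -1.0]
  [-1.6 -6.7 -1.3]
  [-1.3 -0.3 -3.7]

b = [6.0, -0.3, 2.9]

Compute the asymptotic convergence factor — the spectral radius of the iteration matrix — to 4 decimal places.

Let D = diag(-0.9, -6.7, -3.7); L, U the strict triangles.
GS T = -(D+L)⁻¹U: row 0 first, T[0,1] = -(0.3)/(-0.9) = +0.3333; later rows by forward substitution.
  T[0,:] = [+0.0000, +0.3333, -1.1111]
  T[1,:] = [+0.0000, -0.0796, +0.0713]
  T[2,:] = [+0.0000, -0.1107, +0.3846]
|roots of det(T-λI)|: 0.3669, 0.0619, 0.0000.
spectral radius ρ = 0.3669; 0.3669 < 1 ⇒ converges.

0.3669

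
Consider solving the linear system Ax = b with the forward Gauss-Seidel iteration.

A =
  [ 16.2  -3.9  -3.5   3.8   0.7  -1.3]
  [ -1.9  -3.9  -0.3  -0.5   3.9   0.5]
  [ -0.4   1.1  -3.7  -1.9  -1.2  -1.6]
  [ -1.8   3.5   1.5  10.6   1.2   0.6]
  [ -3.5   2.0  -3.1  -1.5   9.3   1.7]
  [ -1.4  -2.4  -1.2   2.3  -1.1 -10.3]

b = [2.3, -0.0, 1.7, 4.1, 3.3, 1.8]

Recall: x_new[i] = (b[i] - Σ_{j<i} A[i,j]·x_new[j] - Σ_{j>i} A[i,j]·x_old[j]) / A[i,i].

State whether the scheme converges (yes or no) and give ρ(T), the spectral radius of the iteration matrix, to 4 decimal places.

yes, ρ = 0.6843

Diagonal D = diag(16.2, -3.9, -3.7, 10.6, 9.3, -10.3); L, U strict lower/upper.
GS T = -(D+L)⁻¹U: row 0 first, T[0,2] = -(-3.5)/(16.2) = +0.2160; later rows by forward substitution.
  T[0,:] = [+0.0000  +0.2407  +0.2160  -0.2346  -0.0432  +0.0802]
  T[1,:] = [+0.0000  -0.1173  -0.1822  -0.0139  +1.0211  +0.0891]
  T[2,:] = [+0.0000  -0.0609  -0.0775  -0.4923  -0.0161  -0.4146]
  T[3,:] = [+0.0000  +0.0882  +0.1078  +0.0344  -0.4554  -0.0137]
  T[4,:] = [+0.0000  +0.1098  +0.1120  -0.2438  -0.3147  -0.3122]
  T[5,:] = [+0.0000  +0.0097  +0.0342  +0.1262  -0.2983  +0.0469]
|roots of det(T-λI)|: 0.6843, 0.3895, 0.1100, 0.0440, 0.0207, 0.0000.
ρ(T) = max|λ| = 0.6843; 0.6843 < 1 ⇒ converges.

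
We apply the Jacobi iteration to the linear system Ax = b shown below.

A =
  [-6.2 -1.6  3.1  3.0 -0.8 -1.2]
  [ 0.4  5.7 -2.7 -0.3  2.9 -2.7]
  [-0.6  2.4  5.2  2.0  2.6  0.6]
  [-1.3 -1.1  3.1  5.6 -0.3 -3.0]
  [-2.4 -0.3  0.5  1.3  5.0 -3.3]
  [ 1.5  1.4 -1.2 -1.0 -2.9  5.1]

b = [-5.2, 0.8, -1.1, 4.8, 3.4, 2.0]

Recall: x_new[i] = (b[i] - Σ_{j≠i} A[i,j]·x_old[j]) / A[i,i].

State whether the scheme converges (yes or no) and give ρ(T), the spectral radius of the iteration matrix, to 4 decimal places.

no, ρ = 1.1603

Write A = D+L+U with D = diag(-6.2, 5.7, 5.2, 5.6, 5, 5.1).
T_J = -D⁻¹(L+U): T[1,0] = -(0.4)/(5.7) = -0.0702; T[1,1] = 0.
  T[0,:] = [+0.0000, -0.2581, +0.5000, +0.4839, -0.1290, -0.1935]
  T[1,:] = [-0.0702, +0.0000, +0.4737, +0.0526, -0.5088, +0.4737]
  T[2,:] = [+0.1154, -0.4615, +0.0000, -0.3846, -0.5000, -0.1154]
  T[3,:] = [+0.2321, +0.1964, -0.5536, +0.0000, +0.0536, +0.5357]
  T[4,:] = [+0.4800, +0.0600, -0.1000, -0.2600, +0.0000, +0.6600]
  T[5,:] = [-0.2941, -0.2745, +0.2353, +0.1961, +0.5686, +0.0000]
|roots of det(T-λI)|: 1.1603, 0.6534, 0.6534, 0.5844, 0.4791, 0.4791.
spectral radius ρ = 1.1603; 1.1603 > 1, so it fails to converge.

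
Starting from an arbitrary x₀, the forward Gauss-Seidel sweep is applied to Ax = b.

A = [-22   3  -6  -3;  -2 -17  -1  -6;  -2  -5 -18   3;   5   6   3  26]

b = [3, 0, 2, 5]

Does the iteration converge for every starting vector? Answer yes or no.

yes

Diagonal D = diag(-22, -17, -18, 26); L, U strict lower/upper.
GS T = -(D+L)⁻¹U: row 0 first, T[0,1] = -(3)/(-22) = +0.1364; later rows by forward substitution.
  T[0,:] = [+0.0000  +0.1364  -0.2727  -0.1364]
  T[1,:] = [+0.0000  -0.0160  -0.0267  -0.3369]
  T[2,:] = [+0.0000  -0.0107  +0.0377  +0.2754]
  T[3,:] = [+0.0000  -0.0213  +0.0543  +0.0722]
|roots of det(T-λI)|: 0.2047, 0.0981, 0.0128, 0.0000.
ρ(T) = max|λ| = 0.2047; 0.2047 < 1: convergent.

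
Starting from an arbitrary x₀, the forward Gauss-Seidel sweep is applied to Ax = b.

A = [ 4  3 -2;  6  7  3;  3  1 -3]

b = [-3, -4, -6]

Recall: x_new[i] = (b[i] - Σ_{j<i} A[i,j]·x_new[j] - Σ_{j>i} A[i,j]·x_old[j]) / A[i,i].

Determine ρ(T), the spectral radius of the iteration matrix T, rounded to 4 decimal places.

1.1393

Diagonal D = diag(4, 7, -3); L, U strict lower/upper.
Gauss-Seidel: T = -(D+L)⁻¹U, row 0 first, T[0,2] = -(-2)/(4) = +0.5000; later rows by forward substitution.
  T[0,:] = [+0.0000, -0.7500, +0.5000]
  T[1,:] = [+0.0000, +0.6429, -0.8571]
  T[2,:] = [+0.0000, -0.5357, +0.2143]
|roots of det(T-λI)|: 1.1393, 0.2821, 0.0000.
spectral radius ρ = 1.1393; 1.1393 > 1 ⇒ diverges.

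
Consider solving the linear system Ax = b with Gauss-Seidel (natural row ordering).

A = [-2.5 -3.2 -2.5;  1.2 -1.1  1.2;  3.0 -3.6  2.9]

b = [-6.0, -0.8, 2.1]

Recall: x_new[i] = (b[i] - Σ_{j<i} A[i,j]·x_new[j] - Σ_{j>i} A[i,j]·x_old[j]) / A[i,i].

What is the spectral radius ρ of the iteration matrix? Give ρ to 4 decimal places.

1.3964

Split A = D + L + U, D = diag(-2.5, -1.1, 2.9).
Gauss-Seidel: T = -(D+L)⁻¹U, row 0 first, T[0,1] = -(-3.2)/(-2.5) = -1.2800; later rows by forward substitution.
  T[0,:] = [+0.0000, -1.2800, -1.0000]
  T[1,:] = [+0.0000, -1.3964, -0.0000]
  T[2,:] = [+0.0000, -0.4093, +1.0345]
|eigenvalues of T|: 1.3964, 1.0345, 0.0000.
ρ(T) = max|λ| = 1.3964; 1.3964 > 1 ⇒ diverges.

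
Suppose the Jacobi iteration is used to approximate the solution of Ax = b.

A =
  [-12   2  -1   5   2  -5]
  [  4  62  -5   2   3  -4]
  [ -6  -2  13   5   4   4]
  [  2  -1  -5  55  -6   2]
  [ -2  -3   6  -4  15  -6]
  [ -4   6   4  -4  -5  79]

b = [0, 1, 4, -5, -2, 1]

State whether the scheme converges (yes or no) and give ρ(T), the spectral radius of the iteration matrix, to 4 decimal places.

yes, ρ = 0.4389

Let D = diag(-12, 62, 13, 55, 15, 79); L, U the strict triangles.
Jacobi: T = -D⁻¹(L+U), T[3,1] = -(-1)/(55) = +0.0182; T[3,3] = 0.
  T[0,:] = [+0.0000  +0.1667  -0.0833  +0.4167  +0.1667  -0.4167]
  T[1,:] = [-0.0645  +0.0000  +0.0806  -0.0323  -0.0484  +0.0645]
  T[2,:] = [+0.4615  +0.1538  +0.0000  -0.3846  -0.3077  -0.3077]
  T[3,:] = [-0.0364  +0.0182  +0.0909  +0.0000  +0.1091  -0.0364]
  T[4,:] = [+0.1333  +0.2000  -0.4000  +0.2667  +0.0000  +0.4000]
  T[5,:] = [+0.0506  -0.0759  -0.0506  +0.0506  +0.0633  +0.0000]
|roots of det(T-λI)|: 0.4389, 0.2467, 0.2467, 0.2344, 0.2344, 0.1034.
ρ = 0.4389; 0.4389 < 1 ⇒ converges.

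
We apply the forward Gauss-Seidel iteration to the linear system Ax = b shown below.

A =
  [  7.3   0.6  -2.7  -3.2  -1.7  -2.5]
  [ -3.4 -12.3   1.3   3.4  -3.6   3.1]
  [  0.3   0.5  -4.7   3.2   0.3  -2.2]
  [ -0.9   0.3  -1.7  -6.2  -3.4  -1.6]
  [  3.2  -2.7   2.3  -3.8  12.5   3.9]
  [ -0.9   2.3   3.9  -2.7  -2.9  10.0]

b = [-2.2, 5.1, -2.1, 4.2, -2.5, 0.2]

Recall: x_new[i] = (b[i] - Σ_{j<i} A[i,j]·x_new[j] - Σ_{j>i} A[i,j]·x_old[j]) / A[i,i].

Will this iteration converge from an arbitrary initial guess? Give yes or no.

yes

Let D = diag(7.3, -12.3, -4.7, -6.2, 12.5, 10); L, U the strict triangles.
GS T = -(D+L)⁻¹U: row 0 first, T[0,3] = -(-3.2)/(7.3) = +0.4384; later rows by forward substitution.
  T[0,:] = [+0.0000, -0.0822, +0.3699, +0.4384, +0.2329, +0.3425]
  T[1,:] = [+0.0000, +0.0227, +0.0035, +0.1553, -0.3571, +0.1574]
  T[2,:] = [+0.0000, -0.0028, +0.0240, +0.7253, +0.0407, -0.4295]
  T[3,:] = [+0.0000, +0.0138, -0.0601, -0.2550, -0.6106, -0.1824]
  T[4,:] = [+0.0000, +0.0307, -0.1166, -0.2897, -0.3299, -0.3421]
  T[5,:] = [+0.0000, +0.0011, -0.0269, -0.4320, -0.1733, +0.0137]
|roots of det(T-λI)|: 0.8566, 0.2122, 0.1952, 0.1952, 0.0131, 0.0000.
spectral radius ρ = 0.8566; 0.8566 < 1: convergent.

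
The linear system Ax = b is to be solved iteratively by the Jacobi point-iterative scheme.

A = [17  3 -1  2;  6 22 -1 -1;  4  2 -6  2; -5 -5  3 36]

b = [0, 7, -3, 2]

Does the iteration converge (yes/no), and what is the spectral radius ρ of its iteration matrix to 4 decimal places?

yes, ρ = 0.2577

Write A = D+L+U with D = diag(17, 22, -6, 36).
Jacobi T = -D⁻¹(L+U): T[2,0] = -(4)/(-6) = +0.6667; T[2,2] = 0.
  T[0,:] = [+0.0000 -0.1765 +0.0588 -0.1176]
  T[1,:] = [-0.2727 +0.0000 +0.0455 +0.0455]
  T[2,:] = [+0.6667 +0.3333 +0.0000 +0.3333]
  T[3,:] = [+0.1389 +0.1389 -0.0833 +0.0000]
|eigenvalues of T|: 0.2577, 0.1696, 0.1696, 0.0801.
ρ(T) = max|λ| = 0.2577; 0.2577 < 1: convergent.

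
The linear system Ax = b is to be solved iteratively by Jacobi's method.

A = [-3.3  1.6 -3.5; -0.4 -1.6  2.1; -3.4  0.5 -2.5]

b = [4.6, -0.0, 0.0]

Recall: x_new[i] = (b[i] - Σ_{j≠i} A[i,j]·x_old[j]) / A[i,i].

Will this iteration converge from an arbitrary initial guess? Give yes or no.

A = D + L + U where D = diag(-3.3, -1.6, -2.5).
Jacobi: T = -D⁻¹(L+U), T[1,0] = -(-0.4)/(-1.6) = -0.2500; T[1,1] = 0.
  T[0,:] = [+0.0000, +0.4848, -1.0606]
  T[1,:] = [-0.2500, +0.0000, +1.3125]
  T[2,:] = [-1.3600, +0.2000, +0.0000]
|eigenvalues of T|: 1.4626, 0.7453, 0.7453.
ρ = 1.4626; 1.4626 > 1 ⇒ diverges.

no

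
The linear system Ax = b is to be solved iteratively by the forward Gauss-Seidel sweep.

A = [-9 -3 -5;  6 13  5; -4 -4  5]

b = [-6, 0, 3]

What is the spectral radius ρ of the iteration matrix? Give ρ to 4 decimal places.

0.5724

A = D + L + U where D = diag(-9, 13, 5).
T_GS = -(D+L)⁻¹U: row 0 first, T[0,1] = -(-3)/(-9) = -0.3333; later rows by forward substitution.
  T[0,:] = [+0.0000  -0.3333  -0.5556]
  T[1,:] = [+0.0000  +0.1538  -0.1282]
  T[2,:] = [+0.0000  -0.1436  -0.5470]
|roots of det(T-λI)|: 0.5724, 0.1792, 0.0000.
spectral radius ρ = 0.5724; 0.5724 < 1 ⇒ converges.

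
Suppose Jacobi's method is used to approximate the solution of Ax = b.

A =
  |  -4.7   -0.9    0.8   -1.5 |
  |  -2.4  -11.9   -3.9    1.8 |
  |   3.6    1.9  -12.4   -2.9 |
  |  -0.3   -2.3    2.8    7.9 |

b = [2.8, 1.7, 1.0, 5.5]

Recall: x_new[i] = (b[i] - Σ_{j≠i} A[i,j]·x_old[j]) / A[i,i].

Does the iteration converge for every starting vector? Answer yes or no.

Split A = D + L + U, D = diag(-4.7, -11.9, -12.4, 7.9).
T_J = -D⁻¹(L+U): T[0,2] = -(0.8)/(-4.7) = +0.1702; T[0,0] = 0.
  T[0,:] = [+0.0000 -0.1915 +0.1702 -0.3191]
  T[1,:] = [-0.2017 +0.0000 -0.3277 +0.1513]
  T[2,:] = [+0.2903 +0.1532 +0.0000 -0.2339]
  T[3,:] = [+0.0380 +0.2911 -0.3544 +0.0000]
|eigenvalues of T|: 0.5518, 0.3471, 0.3471, 0.0642.
spectral radius ρ = 0.5518; 0.5518 < 1 ⇒ converges.

yes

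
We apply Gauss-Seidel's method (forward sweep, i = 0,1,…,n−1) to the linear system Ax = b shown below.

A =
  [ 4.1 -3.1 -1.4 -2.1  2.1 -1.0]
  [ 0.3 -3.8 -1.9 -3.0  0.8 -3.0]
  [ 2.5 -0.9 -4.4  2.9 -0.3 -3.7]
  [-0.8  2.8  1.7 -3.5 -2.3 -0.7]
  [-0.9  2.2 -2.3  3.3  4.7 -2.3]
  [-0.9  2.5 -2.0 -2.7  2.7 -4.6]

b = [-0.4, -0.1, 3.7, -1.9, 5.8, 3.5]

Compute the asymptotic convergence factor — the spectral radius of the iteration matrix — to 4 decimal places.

A = D + L + U where D = diag(4.1, -3.8, -4.4, -3.5, 4.7, -4.6).
Gauss-Seidel: T = -(D+L)⁻¹U, row 0 first, T[0,4] = -(2.1)/(4.1) = -0.5122; later rows by forward substitution.
  T[0,:] = [+0.0000  +0.7561  +0.3415  +0.5122  -0.5122  +0.2439]
  T[1,:] = [+0.0000  +0.0597  -0.4730  -0.7490  +0.1701  -0.7702]
  T[2,:] = [+0.0000  +0.4174  +0.2908  +1.1033  -0.3940  -0.5448]
  T[3,:] = [+0.0000  +0.0777  -0.3153  -0.1804  -0.5954  -1.1365]
  T[4,:] = [+0.0000  +0.2666  +0.6504  +1.1153  +0.0475  +1.4280]
  T[5,:] = [+0.0000  -0.1861  +0.1165  -0.2265  +0.7413  +1.2758]
eigenvalue magnitudes: 1.3197, 0.4669, 0.4669, 0.3485, 0.1564, 0.0000.
ρ(T) = max|λ| = 1.3197; 1.3197 > 1: divergent.

1.3197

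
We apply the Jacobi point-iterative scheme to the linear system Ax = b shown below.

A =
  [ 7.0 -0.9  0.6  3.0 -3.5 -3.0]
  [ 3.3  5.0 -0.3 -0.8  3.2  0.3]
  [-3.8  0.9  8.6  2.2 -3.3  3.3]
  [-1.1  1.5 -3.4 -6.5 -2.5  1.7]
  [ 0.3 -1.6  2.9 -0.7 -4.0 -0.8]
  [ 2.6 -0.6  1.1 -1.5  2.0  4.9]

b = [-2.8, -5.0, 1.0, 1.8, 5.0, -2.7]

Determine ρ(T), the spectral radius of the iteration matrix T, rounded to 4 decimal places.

1.3022

Let D = diag(7, 5, 8.6, -6.5, -4, 4.9); L, U the strict triangles.
Jacobi T = -D⁻¹(L+U): T[5,0] = -(2.6)/(4.9) = -0.5306; T[5,5] = 0.
  T[0,:] = [+0.0000 +0.1286 -0.0857 -0.4286 +0.5000 +0.4286]
  T[1,:] = [-0.6600 +0.0000 +0.0600 +0.1600 -0.6400 -0.0600]
  T[2,:] = [+0.4419 -0.1047 +0.0000 -0.2558 +0.3837 -0.3837]
  T[3,:] = [-0.1692 +0.2308 -0.5231 +0.0000 -0.3846 +0.2615]
  T[4,:] = [+0.0750 -0.4000 +0.7250 -0.1750 +0.0000 -0.2000]
  T[5,:] = [-0.5306 +0.1224 -0.2245 +0.3061 -0.4082 +0.0000]
|eigenvalues of T|: 1.3022, 0.6656, 0.6656, 0.3967, 0.2494, 0.0515.
spectral radius ρ = 1.3022; 1.3022 > 1: divergent.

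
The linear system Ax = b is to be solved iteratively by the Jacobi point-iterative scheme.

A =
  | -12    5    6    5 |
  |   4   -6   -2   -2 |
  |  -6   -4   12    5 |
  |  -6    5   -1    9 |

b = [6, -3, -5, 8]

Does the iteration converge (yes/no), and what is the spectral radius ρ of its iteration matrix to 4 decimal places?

Diagonal D = diag(-12, -6, 12, 9); L, U strict lower/upper.
Jacobi T = -D⁻¹(L+U): T[1,0] = -(4)/(-6) = +0.6667; T[1,1] = 0.
  T[0,:] = [+0.0000  +0.4167  +0.5000  +0.4167]
  T[1,:] = [+0.6667  +0.0000  -0.3333  -0.3333]
  T[2,:] = [+0.5000  +0.3333  +0.0000  -0.4167]
  T[3,:] = [+0.6667  -0.5556  +0.1111  +0.0000]
|eigenvalues of T|: 1.1342, 0.6970, 0.3852, 0.3852.
ρ = 1.1342; 1.1342 > 1: divergent.

no, ρ = 1.1342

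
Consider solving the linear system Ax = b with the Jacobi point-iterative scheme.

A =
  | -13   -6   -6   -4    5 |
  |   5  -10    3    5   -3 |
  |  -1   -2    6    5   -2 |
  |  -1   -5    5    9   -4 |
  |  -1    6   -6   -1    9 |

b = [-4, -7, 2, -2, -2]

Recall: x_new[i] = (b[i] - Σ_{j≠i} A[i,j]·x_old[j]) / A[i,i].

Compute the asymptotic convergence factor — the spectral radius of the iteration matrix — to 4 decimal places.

Let D = diag(-13, -10, 6, 9, 9); L, U the strict triangles.
T_J = -D⁻¹(L+U): T[0,3] = -(-4)/(-13) = -0.3077; T[0,0] = 0.
  T[0,:] = [+0.0000, -0.4615, -0.4615, -0.3077, +0.3846]
  T[1,:] = [+0.5000, +0.0000, +0.3000, +0.5000, -0.3000]
  T[2,:] = [+0.1667, +0.3333, +0.0000, -0.8333, +0.3333]
  T[3,:] = [+0.1111, +0.5556, -0.5556, +0.0000, +0.4444]
  T[4,:] = [+0.1111, -0.6667, +0.6667, +0.1111, +0.0000]
eigenvalue magnitudes: 1.4388, 0.5912, 0.5912, 0.5492, 0.5492.
ρ = 1.4388; 1.4388 > 1, so it fails to converge.

1.4388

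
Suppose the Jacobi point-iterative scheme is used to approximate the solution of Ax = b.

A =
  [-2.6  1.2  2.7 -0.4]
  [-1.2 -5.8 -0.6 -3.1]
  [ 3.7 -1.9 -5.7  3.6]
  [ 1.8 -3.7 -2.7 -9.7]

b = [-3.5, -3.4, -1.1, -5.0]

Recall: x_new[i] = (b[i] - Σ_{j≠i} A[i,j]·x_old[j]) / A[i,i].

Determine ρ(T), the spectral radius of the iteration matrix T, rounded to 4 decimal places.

Diagonal D = diag(-2.6, -5.8, -5.7, -9.7); L, U strict lower/upper.
T_J = -D⁻¹(L+U): T[2,1] = -(-1.9)/(-5.7) = -0.3333; T[2,2] = 0.
  T[0,:] = [+0.0000  +0.4615  +1.0385  -0.1538]
  T[1,:] = [-0.2069  +0.0000  -0.1034  -0.5345]
  T[2,:] = [+0.6491  -0.3333  +0.0000  +0.6316]
  T[3,:] = [+0.1856  -0.3814  -0.2784  +0.0000]
|eigenvalues of T|: 0.8364, 0.5874, 0.3980, 0.1491.
ρ = 0.8364; 0.8364 < 1, so it converges for any x₀.

0.8364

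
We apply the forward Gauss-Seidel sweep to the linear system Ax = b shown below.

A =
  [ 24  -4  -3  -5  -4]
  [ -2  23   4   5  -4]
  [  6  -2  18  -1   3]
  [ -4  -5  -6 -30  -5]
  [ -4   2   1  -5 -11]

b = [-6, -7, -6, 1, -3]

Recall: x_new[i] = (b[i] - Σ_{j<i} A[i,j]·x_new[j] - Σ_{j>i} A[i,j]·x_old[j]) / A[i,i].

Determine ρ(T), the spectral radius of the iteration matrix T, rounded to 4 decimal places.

Split A = D + L + U, D = diag(24, 23, 18, -30, -11).
GS T = -(D+L)⁻¹U: row 0 first, T[0,3] = -(-5)/(24) = +0.2083; later rows by forward substitution.
  T[0,:] = [+0.0000, +0.1667, +0.1250, +0.2083, +0.1667]
  T[1,:] = [+0.0000, +0.0145, -0.1630, -0.1993, +0.1884]
  T[2,:] = [+0.0000, -0.0539, -0.0598, -0.0360, -0.2013]
  T[3,:] = [+0.0000, -0.0138, +0.0225, +0.0126, -0.1800]
  T[4,:] = [+0.0000, -0.0566, -0.0907, -0.1210, +0.0372]
|λ(T)| sorted: 0.2296, 0.1316, 0.1316, 0.0246, 0.0000.
ρ = 0.2296; 0.2296 < 1: convergent.

0.2296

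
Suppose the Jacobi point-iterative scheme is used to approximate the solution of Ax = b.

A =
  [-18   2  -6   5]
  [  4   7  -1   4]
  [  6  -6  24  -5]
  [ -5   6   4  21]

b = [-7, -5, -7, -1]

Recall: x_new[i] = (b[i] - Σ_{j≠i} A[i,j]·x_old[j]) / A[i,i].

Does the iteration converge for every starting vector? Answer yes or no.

Split A = D + L + U, D = diag(-18, 7, 24, 21).
Jacobi T = -D⁻¹(L+U): T[2,1] = -(-6)/(24) = +0.2500; T[2,2] = 0.
  T[0,:] = [+0.0000, +0.1111, -0.3333, +0.2778]
  T[1,:] = [-0.5714, +0.0000, +0.1429, -0.5714]
  T[2,:] = [-0.2500, +0.2500, +0.0000, +0.2083]
  T[3,:] = [+0.2381, -0.2857, -0.1905, +0.0000]
eigenvalue magnitudes: 0.6040, 0.4292, 0.4292, 0.0928.
spectral radius ρ = 0.6040; 0.6040 < 1 ⇒ converges.

yes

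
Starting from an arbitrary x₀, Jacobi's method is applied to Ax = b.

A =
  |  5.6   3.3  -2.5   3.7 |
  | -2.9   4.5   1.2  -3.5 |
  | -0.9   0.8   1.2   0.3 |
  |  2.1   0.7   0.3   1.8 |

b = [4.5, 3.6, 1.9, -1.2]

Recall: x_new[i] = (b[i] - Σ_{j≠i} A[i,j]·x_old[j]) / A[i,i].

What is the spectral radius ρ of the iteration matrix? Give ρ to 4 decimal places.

1.2443

Let D = diag(5.6, 4.5, 1.2, 1.8); L, U the strict triangles.
T_J = -D⁻¹(L+U): T[0,3] = -(3.7)/(5.6) = -0.6607; T[0,0] = 0.
  T[0,:] = [+0.0000 -0.5893 +0.4464 -0.6607]
  T[1,:] = [+0.6444 +0.0000 -0.2667 +0.7778]
  T[2,:] = [+0.7500 -0.6667 +0.0000 -0.2500]
  T[3,:] = [-1.1667 -0.3889 -0.1667 +0.0000]
|λ(T)| sorted: 1.2443, 0.7535, 0.7535, 0.3999.
ρ = 1.2443; 1.2443 > 1 ⇒ diverges.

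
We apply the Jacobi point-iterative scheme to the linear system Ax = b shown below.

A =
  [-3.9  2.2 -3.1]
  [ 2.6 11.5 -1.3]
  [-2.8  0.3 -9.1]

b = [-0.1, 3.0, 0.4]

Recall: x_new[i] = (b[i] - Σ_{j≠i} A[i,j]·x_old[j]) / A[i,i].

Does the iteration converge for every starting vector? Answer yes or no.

Let D = diag(-3.9, 11.5, -9.1); L, U the strict triangles.
Jacobi T = -D⁻¹(L+U): T[1,0] = -(2.6)/(11.5) = -0.2261; T[1,1] = 0.
  T[0,:] = [+0.0000, +0.5641, -0.7949]
  T[1,:] = [-0.2261, +0.0000, +0.1130]
  T[2,:] = [-0.3077, +0.0330, +0.0000]
|roots of det(T-λI)|: 0.3943, 0.2615, 0.1328.
ρ(T) = max|λ| = 0.3943; 0.3943 < 1: convergent.

yes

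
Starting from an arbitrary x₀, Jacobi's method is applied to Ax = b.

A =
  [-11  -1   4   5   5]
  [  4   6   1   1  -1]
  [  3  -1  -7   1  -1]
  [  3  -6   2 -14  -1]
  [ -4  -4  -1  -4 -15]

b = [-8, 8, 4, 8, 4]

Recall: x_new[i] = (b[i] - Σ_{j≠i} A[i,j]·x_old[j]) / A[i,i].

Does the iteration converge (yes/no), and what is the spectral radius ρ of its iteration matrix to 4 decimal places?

yes, ρ = 0.8317

A = D + L + U where D = diag(-11, 6, -7, -14, -15).
Jacobi: T = -D⁻¹(L+U), T[4,1] = -(-4)/(-15) = -0.2667; T[4,4] = 0.
  T[0,:] = [+0.0000 -0.0909 +0.3636 +0.4545 +0.4545]
  T[1,:] = [-0.6667 +0.0000 -0.1667 -0.1667 +0.1667]
  T[2,:] = [+0.4286 -0.1429 +0.0000 +0.1429 -0.1429]
  T[3,:] = [+0.2143 -0.4286 +0.1429 +0.0000 -0.0714]
  T[4,:] = [-0.2667 -0.2667 -0.0667 -0.2667 +0.0000]
|eigenvalues of T|: 0.8317, 0.5939, 0.5939, 0.1203, 0.0511.
ρ = 0.8317; 0.8317 < 1 ⇒ converges.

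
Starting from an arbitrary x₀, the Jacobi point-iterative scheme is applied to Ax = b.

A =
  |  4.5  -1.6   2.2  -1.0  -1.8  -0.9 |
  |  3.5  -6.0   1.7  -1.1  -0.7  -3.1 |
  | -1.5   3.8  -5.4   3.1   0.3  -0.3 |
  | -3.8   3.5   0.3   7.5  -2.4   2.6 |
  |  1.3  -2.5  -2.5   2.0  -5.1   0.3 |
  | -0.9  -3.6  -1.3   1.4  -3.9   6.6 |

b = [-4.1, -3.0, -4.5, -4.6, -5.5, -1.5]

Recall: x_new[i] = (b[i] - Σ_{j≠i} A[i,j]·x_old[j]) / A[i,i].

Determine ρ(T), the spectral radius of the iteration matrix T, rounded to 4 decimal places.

1.1466

Let D = diag(4.5, -6, -5.4, 7.5, -5.1, 6.6); L, U the strict triangles.
T_J = -D⁻¹(L+U): T[3,4] = -(-2.4)/(7.5) = +0.3200; T[3,3] = 0.
  T[0,:] = [+0.0000  +0.3556  -0.4889  +0.2222  +0.4000  +0.2000]
  T[1,:] = [+0.5833  +0.0000  +0.2833  -0.1833  -0.1167  -0.5167]
  T[2,:] = [-0.2778  +0.7037  +0.0000  +0.5741  +0.0556  -0.0556]
  T[3,:] = [+0.5067  -0.4667  -0.0400  +0.0000  +0.3200  -0.3467]
  T[4,:] = [+0.2549  -0.4902  -0.4902  +0.3922  +0.0000  +0.0588]
  T[5,:] = [+0.1364  +0.5455  +0.1970  -0.2121  +0.5909  +0.0000]
|λ(T)| sorted: 1.1466, 0.5854, 0.5467, 0.5467, 0.3559, 0.3381.
ρ = 1.1466; 1.1466 > 1, so it fails to converge.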